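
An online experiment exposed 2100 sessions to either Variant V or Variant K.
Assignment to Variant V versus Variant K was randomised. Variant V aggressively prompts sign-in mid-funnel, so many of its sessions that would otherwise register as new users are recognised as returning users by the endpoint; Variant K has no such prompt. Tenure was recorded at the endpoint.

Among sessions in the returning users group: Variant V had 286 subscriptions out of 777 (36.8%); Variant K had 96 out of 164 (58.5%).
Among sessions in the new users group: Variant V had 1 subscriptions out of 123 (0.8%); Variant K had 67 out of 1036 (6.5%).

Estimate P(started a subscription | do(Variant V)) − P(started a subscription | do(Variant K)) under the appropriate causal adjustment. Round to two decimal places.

The stratified and pooled comparisons disagree (Variant K wins within each user tenure; Variant V wins overall), so the answer turns on the causal role of user tenure.
Stratifying would compare variants among sessions the variants themselves sorted into user tenure groups — a form of selection on an intermediate. The unconditioned pooled rates give the total causal effect.
The causal difference is the pooled difference: 0.319 − 0.136 = +0.183.

+0.18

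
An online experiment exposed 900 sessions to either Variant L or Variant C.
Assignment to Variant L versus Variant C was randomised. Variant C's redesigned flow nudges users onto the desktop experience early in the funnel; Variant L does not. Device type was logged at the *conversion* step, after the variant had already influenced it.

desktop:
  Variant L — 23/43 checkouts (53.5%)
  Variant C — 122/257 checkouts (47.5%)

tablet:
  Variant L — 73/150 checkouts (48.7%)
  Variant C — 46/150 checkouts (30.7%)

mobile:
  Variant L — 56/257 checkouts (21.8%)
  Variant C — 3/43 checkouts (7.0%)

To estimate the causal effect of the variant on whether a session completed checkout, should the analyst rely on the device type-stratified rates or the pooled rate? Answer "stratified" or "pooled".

pooled

Stratifying would compare variants among sessions the variants themselves sorted into device type groups — a form of selection on an intermediate. The unconditioned pooled rates give the total causal effect.
Pooled: Variant L 33.8% vs Variant C 38.0%; Variant C is higher overall.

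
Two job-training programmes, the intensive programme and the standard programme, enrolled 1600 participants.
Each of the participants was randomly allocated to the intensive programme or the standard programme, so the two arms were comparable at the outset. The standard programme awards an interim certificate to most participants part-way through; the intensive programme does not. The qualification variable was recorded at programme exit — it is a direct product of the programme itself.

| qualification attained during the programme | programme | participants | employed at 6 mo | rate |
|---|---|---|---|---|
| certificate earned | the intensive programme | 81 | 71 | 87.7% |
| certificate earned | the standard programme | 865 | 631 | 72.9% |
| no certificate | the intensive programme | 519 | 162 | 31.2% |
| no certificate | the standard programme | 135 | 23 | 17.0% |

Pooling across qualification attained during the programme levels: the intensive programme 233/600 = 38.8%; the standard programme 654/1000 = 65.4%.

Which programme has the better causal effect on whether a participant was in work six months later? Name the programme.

the standard programme

The qualification attained during the programme-specific comparison favours the intensive programme throughout, but the pooled figures favour the standard programme. The question is whether to condition on qualification attained during the programme.
The distribution of qualification attained during the programme is itself part of what the programme does — it is an intermediate outcome. Holding it fixed would remove that part of the effect; the total effect is the pooled difference.
Pooled: the intensive programme 38.8% vs the standard programme 65.4%; the standard programme is higher overall.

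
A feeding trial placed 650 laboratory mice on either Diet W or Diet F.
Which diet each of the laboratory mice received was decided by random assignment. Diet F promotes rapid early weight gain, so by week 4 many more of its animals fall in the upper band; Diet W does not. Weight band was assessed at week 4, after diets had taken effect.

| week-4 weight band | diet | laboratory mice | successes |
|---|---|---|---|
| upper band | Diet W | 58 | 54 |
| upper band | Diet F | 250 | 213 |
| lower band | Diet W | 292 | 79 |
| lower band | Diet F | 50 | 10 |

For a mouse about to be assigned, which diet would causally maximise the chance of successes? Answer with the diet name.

Diet F

The stratified and pooled comparisons disagree (Diet W wins within each week-4 weight band; Diet F wins overall), so the answer turns on the causal role of week-4 weight band.
Week-4 weight band is recorded after the diet and is itself shifted by it — it sits on the causal path from diet to outcome. Conditioning on a mediator would strip out part of the effect we want; the pooled comparison gives the total causal effect.
Pooled: Diet W 38.0% vs Diet F 74.3%; Diet F is higher overall.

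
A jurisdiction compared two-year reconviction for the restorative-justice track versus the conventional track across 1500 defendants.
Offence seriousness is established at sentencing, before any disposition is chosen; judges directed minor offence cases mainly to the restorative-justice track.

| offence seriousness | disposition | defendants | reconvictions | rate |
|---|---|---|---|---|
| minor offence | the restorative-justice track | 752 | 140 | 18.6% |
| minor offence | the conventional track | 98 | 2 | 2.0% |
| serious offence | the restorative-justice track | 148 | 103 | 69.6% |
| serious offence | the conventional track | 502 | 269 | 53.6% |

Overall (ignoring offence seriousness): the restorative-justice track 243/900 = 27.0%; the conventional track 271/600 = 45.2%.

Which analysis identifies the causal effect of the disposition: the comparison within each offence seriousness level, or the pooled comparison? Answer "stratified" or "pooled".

stratified

The stratified and pooled comparisons disagree (the conventional track wins within each offence seriousness; the restorative-justice track wins overall), so the answer turns on the causal role of offence seriousness.
Offence seriousness satisfies the back-door criterion: it is not a descendant of the disposition, and it blocks the spurious path from disposition to outcome. Adjusting for it (i.e., using the within-offence seriousness rates) gives the causal effect.
Within each level — minor offence: 18.6% vs 2.0%; serious offence: 69.6% vs 53.6% — the conventional track is lower every time.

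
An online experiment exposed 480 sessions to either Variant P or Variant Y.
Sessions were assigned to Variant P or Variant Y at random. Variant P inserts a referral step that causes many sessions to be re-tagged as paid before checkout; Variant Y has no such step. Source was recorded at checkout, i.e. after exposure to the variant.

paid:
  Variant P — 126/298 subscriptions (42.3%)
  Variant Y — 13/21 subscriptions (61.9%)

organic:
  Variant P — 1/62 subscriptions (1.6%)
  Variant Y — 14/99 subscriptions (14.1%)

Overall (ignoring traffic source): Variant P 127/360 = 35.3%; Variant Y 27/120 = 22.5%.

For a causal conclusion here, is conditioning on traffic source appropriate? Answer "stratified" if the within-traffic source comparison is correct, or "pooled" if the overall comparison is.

pooled

Within every traffic source level Variant Y has the higher rate, yet pooled Variant P does — Simpson's reversal.
Because the variant influences traffic source, traffic source is a post-treatment mediator, not a confounder. Stratifying on it would bias the estimate; the causal effect is the crude pooled difference.
Pooled: Variant P 35.3% vs Variant Y 22.5%; Variant P is higher overall.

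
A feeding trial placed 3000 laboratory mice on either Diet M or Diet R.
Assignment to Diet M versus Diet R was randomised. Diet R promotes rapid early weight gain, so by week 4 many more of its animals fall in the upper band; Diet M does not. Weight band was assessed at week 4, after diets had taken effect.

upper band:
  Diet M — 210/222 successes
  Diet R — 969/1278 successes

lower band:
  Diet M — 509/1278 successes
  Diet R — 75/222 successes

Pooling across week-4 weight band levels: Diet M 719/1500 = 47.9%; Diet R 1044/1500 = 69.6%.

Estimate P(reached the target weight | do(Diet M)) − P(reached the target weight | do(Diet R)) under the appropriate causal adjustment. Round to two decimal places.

-0.22

Week-4 weight band is downstream of the diet. One should not condition on a consequence of treatment, so the overall rates are the right comparison.
The causal difference is the pooled difference: 0.479 − 0.696 = -0.217.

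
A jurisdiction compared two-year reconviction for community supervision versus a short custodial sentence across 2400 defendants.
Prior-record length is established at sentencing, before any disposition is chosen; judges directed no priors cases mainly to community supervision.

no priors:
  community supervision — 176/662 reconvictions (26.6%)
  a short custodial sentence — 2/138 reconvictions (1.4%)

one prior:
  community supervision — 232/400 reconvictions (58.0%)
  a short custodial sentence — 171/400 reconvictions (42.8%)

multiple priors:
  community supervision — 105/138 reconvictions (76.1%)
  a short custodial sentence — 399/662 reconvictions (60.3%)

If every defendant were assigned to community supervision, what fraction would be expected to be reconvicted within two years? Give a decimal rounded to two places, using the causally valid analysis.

Within every prior-record length level a short custodial sentence has the lower rate, yet pooled community supervision does — Simpson's reversal.
The imbalance in prior-record length arose from how defendants were allocated, not from anything the disposition did; and prior-record length independently affects the outcome. The pooled gap is confounded — condition on prior-record length.
Standardising community supervision to the population prior-record length mix: 0.333·176/662 + 0.333·232/400 + 0.333·105/138 = 0.536.

0.54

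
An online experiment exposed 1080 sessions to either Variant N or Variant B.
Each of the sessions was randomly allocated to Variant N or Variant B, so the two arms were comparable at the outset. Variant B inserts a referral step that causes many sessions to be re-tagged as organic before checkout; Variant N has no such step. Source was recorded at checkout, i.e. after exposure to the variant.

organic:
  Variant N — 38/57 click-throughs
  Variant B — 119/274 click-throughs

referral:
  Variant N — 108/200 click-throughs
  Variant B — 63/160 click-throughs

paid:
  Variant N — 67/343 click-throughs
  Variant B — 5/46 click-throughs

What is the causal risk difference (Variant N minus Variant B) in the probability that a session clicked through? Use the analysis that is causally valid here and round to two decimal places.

Traffic source lies on the pathway variant → traffic source → outcome, so adjusting for it blocks the indirect effect. For the total causal effect of variant, use the unadjusted pooled rates.
The causal difference is the pooled difference: 0.355 − 0.390 = -0.035.

-0.03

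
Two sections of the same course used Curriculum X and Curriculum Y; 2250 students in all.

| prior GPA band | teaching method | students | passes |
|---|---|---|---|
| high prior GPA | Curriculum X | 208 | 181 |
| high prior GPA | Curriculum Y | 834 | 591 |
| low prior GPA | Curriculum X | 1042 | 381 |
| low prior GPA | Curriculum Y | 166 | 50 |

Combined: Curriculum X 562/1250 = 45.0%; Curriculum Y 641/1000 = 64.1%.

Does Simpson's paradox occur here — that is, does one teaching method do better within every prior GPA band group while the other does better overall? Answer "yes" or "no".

yes

Within each prior GPA band level (high prior GPA 87.0% vs 70.9%; low prior GPA 36.6% vs 30.1%), Curriculum X has the higher rate every time. Pooled: 45.0% vs 64.1% — Curriculum Y has the higher rate overall. The two comparisons disagree.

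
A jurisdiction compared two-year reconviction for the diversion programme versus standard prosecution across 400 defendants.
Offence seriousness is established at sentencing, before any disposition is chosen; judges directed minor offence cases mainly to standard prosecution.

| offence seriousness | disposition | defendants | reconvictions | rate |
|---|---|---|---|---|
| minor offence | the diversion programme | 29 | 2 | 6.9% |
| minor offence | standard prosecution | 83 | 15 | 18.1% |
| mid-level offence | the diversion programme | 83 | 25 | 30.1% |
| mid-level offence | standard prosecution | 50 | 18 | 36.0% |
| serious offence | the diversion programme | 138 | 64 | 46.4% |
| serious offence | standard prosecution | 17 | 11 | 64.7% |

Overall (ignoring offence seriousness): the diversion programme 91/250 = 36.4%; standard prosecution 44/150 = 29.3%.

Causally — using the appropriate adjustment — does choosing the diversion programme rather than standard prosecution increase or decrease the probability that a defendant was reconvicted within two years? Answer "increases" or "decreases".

The stratified and pooled comparisons disagree (the diversion programme wins within each offence seriousness; standard prosecution wins overall), so the answer turns on the causal role of offence seriousness.
Here offence seriousness is a common cause — it drives both which disposition a case falls under and the outcome. The crude comparison mixes populations; the stratum-specific rates are the causally relevant ones.
Within each level — minor offence: 6.9% vs 18.1%; mid-level offence: 30.1% vs 36.0%; serious offence: 46.4% vs 64.7% — the diversion programme is lower every time.

decreases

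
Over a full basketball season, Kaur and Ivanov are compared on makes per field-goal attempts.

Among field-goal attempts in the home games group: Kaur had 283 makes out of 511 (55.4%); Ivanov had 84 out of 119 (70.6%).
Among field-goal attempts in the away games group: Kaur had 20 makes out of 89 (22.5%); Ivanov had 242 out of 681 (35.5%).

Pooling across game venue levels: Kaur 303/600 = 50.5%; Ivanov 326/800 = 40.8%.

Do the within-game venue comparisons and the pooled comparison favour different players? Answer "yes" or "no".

yes

Within each game venue level (home games 55.4% vs 70.6%; away games 22.5% vs 35.5%), Ivanov has the higher rate every time. Pooled: 50.5% vs 40.8% — Kaur has the higher rate overall. The two comparisons disagree.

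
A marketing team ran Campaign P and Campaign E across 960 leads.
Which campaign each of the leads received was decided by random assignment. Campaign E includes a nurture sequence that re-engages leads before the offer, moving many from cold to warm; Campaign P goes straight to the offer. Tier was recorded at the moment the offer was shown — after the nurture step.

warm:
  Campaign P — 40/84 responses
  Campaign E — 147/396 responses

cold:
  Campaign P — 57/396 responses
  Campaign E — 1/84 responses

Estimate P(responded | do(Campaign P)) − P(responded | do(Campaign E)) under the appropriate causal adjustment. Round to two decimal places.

-0.11

Campaign P is higher inside every engagement tier stratum but Campaign E is higher in aggregate. Whether to stratify depends on how engagement tier relates to the campaign.
Engagement tier is recorded after the campaign and is itself shifted by it — it sits on the causal path from campaign to outcome. Conditioning on a mediator would strip out part of the effect we want; the pooled comparison gives the total causal effect.
The causal difference is the pooled difference: 0.202 − 0.308 = -0.106.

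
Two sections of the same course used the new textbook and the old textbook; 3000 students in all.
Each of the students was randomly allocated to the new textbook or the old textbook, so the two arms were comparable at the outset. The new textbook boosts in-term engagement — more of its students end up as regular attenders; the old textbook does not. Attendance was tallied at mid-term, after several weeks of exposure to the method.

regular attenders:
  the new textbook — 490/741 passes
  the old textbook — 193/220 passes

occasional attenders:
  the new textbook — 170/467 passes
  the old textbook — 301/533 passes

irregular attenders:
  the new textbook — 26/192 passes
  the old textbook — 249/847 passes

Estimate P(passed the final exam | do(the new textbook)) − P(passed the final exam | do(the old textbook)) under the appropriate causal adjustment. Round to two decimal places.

+0.03

the old textbook is higher inside every mid-term attendance stratum but the new textbook is higher in aggregate. Whether to stratify depends on how mid-term attendance relates to the teaching method.
Mid-term attendance is recorded after the teaching method and is itself shifted by it — it sits on the causal path from teaching method to outcome. Conditioning on a mediator would strip out part of the effect we want; the pooled comparison gives the total causal effect.
The causal difference is the pooled difference: 0.490 − 0.464 = +0.026.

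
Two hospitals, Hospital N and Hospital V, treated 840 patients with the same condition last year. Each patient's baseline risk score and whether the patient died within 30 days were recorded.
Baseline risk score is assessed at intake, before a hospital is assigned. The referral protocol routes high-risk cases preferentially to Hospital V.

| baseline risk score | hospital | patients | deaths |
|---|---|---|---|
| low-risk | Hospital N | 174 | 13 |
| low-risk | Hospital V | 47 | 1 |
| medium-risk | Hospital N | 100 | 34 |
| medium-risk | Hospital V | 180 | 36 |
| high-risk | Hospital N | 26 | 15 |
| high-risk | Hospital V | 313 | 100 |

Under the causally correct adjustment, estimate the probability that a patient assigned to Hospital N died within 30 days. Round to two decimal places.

Within every baseline risk score level Hospital V has the lower rate, yet pooled Hospital N does — Simpson's reversal.
Baseline risk score is set before the hospital has any effect — it is not caused by the hospital — and it independently drives the outcome. That makes it a confounder, so the causal comparison is within baseline risk score levels.
Standardising Hospital N to the population baseline risk score mix: 0.263·13/174 + 0.333·34/100 + 0.404·15/26 = 0.366.

0.37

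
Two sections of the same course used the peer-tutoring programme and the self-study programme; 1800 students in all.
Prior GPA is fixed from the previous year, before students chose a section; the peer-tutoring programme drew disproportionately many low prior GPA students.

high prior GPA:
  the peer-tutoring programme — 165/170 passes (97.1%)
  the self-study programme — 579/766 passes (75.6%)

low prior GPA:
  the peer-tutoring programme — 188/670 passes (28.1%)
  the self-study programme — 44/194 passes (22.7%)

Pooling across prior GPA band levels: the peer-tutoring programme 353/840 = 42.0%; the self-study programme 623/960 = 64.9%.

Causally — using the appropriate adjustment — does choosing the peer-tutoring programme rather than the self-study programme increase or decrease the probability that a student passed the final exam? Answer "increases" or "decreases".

The stratified and pooled comparisons disagree (the peer-tutoring programme wins within each prior GPA band; the self-study programme wins overall), so the answer turns on the causal role of prior GPA band.
Prior GPA band is set before the teaching method has any effect — it is not caused by the teaching method — and it independently drives the outcome. That makes it a confounder, so the causal comparison is within prior GPA band levels.
Within each level — high prior GPA: 97.1% vs 75.6%; low prior GPA: 28.1% vs 22.7% — the peer-tutoring programme is higher every time.

increases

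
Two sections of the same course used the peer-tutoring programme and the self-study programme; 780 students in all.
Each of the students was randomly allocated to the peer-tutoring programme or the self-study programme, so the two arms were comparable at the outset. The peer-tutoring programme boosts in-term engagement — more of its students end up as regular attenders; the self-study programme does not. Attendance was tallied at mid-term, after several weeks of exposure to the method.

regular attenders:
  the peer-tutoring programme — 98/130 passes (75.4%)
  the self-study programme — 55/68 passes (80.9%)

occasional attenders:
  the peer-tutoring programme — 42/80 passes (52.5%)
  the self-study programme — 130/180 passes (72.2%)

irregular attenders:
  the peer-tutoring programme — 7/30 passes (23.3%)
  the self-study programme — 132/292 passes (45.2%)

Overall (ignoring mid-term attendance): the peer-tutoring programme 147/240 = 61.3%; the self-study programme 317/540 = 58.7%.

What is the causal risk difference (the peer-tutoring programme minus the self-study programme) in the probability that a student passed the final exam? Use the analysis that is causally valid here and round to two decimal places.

+0.03

Stratifying would compare teaching methods among students the teaching methods themselves sorted into mid-term attendance groups — a form of selection on an intermediate. The unconditioned pooled rates give the total causal effect.
The causal difference is the pooled difference: 0.613 − 0.587 = +0.025.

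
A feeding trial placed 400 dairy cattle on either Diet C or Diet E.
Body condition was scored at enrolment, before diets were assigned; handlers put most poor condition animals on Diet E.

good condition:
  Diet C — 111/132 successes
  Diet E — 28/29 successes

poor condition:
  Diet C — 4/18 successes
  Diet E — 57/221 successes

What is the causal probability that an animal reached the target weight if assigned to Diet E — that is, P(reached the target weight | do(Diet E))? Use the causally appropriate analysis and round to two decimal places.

Diet E is higher inside every starting body condition stratum but Diet C is higher in aggregate. Whether to stratify depends on how starting body condition relates to the diet.
Starting body condition satisfies the back-door criterion: it is not a descendant of the diet, and it blocks the spurious path from diet to outcome. Adjusting for it (i.e., using the within-starting body condition rates) gives the causal effect.
Standardising Diet E to the population starting body condition mix: 0.403·28/29 + 0.598·57/221 = 0.543.

0.54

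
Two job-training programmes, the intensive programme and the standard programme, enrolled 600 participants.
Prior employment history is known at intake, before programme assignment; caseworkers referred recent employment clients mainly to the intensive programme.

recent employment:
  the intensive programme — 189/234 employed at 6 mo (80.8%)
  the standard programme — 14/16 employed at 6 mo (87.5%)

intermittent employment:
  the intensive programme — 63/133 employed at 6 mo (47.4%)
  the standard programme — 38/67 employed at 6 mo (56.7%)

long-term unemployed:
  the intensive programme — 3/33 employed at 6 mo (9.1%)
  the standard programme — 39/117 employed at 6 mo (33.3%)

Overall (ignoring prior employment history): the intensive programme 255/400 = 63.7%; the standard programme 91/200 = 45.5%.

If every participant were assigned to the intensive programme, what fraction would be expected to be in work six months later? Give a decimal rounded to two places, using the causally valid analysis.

The imbalance in prior employment history arose from how participants were allocated, not from anything the programme did; and prior employment history independently affects the outcome. The pooled gap is confounded — condition on prior employment history.
Standardising the intensive programme to the population prior employment history mix: 0.417·189/234 + 0.333·63/133 + 0.250·3/33 = 0.517.

0.52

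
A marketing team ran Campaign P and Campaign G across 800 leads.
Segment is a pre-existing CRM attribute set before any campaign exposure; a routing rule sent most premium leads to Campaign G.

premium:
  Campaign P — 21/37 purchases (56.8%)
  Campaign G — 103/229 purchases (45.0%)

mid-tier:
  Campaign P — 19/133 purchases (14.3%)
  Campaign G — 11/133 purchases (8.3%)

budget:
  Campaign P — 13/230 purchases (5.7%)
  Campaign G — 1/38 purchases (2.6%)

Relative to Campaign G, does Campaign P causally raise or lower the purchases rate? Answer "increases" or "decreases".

Nothing the campaign does changes customer segment; the imbalance is an allocation artefact. With customer segment also predicting the outcome, the pooled figure is confounded, and the within-stratum comparison is the causal one.
Within each level — premium: 56.8% vs 45.0%; mid-tier: 14.3% vs 8.3%; budget: 5.7% vs 2.6% — Campaign P is higher every time.

increases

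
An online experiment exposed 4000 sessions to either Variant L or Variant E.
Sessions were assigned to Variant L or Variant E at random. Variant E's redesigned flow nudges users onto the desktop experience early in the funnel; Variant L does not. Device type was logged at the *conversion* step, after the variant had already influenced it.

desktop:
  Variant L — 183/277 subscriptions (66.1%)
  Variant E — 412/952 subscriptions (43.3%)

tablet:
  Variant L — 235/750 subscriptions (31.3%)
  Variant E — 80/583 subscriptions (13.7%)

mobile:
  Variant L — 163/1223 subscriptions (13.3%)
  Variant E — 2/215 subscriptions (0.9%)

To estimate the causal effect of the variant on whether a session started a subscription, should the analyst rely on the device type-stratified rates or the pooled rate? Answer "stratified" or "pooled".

pooled

The stratified and pooled comparisons disagree (Variant L wins within each device type; Variant E wins overall), so the answer turns on the causal role of device type.
Device type is recorded after the variant and is itself shifted by it — it sits on the causal path from variant to outcome. Conditioning on a mediator would strip out part of the effect we want; the pooled comparison gives the total causal effect.
Pooled: Variant L 25.8% vs Variant E 28.2%; Variant E is higher overall.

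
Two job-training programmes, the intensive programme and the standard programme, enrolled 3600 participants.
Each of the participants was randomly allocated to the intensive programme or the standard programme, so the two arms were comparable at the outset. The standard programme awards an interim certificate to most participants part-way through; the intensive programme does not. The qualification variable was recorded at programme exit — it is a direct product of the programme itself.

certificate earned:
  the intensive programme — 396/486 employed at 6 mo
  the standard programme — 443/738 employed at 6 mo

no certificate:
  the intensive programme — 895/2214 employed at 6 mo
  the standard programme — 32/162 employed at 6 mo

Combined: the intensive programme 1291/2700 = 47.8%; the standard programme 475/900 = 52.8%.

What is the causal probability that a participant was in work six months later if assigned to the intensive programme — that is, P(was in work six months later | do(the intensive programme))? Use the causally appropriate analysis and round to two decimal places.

Stratifying would compare programmes among participants the programmes themselves sorted into qualification attained during the programme groups — a form of selection on an intermediate. The unconditioned pooled rates give the total causal effect.
So P(outcome | do(the intensive programme)) is just the pooled rate for the intensive programme: 1291/2700 = 0.478.

0.48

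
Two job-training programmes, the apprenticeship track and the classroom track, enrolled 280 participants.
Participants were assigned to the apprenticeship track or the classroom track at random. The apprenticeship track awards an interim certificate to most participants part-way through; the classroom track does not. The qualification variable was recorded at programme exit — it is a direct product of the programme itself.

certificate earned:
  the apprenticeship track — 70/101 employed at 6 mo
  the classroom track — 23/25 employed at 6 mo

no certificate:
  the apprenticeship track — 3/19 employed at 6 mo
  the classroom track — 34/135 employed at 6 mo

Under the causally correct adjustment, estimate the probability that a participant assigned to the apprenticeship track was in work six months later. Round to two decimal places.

0.61

the classroom track is higher inside every qualification attained during the programme stratum but the apprenticeship track is higher in aggregate. Whether to stratify depends on how qualification attained during the programme relates to the programme.
Because the programme influences qualification attained during the programme, qualification attained during the programme is a post-treatment mediator, not a confounder. Stratifying on it would bias the estimate; the causal effect is the crude pooled difference.
So P(outcome | do(the apprenticeship track)) is just the pooled rate for the apprenticeship track: 73/120 = 0.608.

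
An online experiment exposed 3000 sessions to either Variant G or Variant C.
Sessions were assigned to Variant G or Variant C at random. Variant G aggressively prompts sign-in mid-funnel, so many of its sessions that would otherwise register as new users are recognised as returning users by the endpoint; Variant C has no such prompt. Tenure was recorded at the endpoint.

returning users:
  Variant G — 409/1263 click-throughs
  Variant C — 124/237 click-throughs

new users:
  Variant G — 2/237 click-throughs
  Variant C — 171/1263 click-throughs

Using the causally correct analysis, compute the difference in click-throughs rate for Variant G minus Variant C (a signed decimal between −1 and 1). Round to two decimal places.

Within every user tenure level Variant C has the higher rate, yet pooled Variant G does — Simpson's reversal.
Stratifying would compare variants among sessions the variants themselves sorted into user tenure groups — a form of selection on an intermediate. The unconditioned pooled rates give the total causal effect.
The causal difference is the pooled difference: 0.274 − 0.197 = +0.077.

+0.08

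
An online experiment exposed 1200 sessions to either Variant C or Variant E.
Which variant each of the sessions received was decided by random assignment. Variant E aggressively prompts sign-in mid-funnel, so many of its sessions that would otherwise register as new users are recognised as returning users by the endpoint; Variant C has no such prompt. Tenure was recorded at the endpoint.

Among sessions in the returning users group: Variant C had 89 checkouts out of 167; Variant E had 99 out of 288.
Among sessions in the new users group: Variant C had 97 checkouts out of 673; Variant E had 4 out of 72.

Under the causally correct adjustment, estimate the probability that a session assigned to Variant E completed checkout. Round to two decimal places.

0.29

The stratified and pooled comparisons disagree (Variant C wins within each user tenure; Variant E wins overall), so the answer turns on the causal role of user tenure.
User tenure lies on the pathway variant → user tenure → outcome, so adjusting for it blocks the indirect effect. For the total causal effect of variant, use the unadjusted pooled rates.
So P(outcome | do(Variant E)) is just the pooled rate for Variant E: 103/360 = 0.286.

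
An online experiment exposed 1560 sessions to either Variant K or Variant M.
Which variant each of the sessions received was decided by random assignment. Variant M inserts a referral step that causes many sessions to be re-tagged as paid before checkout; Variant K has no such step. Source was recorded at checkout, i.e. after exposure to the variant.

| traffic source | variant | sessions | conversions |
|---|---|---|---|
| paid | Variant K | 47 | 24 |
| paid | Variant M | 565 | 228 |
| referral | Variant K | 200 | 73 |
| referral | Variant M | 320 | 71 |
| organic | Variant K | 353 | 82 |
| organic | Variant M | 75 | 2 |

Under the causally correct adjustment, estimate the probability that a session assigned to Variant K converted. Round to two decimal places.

Within every traffic source level Variant K has the higher rate, yet pooled Variant M does — Simpson's reversal.
Traffic source is recorded after the variant and is itself shifted by it — it sits on the causal path from variant to outcome. Conditioning on a mediator would strip out part of the effect we want; the pooled comparison gives the total causal effect.
So P(outcome | do(Variant K)) is just the pooled rate for Variant K: 179/600 = 0.298.

0.30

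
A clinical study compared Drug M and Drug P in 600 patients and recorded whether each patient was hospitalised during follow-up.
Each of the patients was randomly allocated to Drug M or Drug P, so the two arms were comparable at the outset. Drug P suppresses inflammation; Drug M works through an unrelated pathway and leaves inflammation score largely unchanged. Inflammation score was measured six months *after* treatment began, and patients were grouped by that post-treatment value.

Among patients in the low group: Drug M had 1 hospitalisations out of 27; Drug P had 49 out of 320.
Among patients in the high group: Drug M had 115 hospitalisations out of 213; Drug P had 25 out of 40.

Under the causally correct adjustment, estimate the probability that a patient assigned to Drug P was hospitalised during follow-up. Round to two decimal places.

0.21

The inflammation score-specific comparison favours Drug M throughout, but the pooled figures favour Drug P. The question is whether to condition on inflammation score.
Inflammation score lies on the pathway drug → inflammation score → outcome, so adjusting for it blocks the indirect effect. For the total causal effect of drug, use the unadjusted pooled rates.
So P(outcome | do(Drug P)) is just the pooled rate for Drug P: 74/360 = 0.206.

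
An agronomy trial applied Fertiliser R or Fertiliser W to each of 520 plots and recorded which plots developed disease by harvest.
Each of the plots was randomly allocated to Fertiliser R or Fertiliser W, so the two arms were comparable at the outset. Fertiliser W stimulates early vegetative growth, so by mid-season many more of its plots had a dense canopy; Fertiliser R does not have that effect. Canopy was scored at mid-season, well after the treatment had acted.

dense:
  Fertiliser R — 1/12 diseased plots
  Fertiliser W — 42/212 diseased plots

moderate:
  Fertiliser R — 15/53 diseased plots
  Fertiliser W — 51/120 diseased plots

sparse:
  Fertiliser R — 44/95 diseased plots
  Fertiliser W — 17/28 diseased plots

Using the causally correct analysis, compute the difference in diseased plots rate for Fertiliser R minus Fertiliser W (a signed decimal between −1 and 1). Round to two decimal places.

+0.07

Mid-season canopy is downstream of the fertiliser. One should not condition on a consequence of treatment, so the overall rates are the right comparison.
The causal difference is the pooled difference: 0.375 − 0.306 = +0.069.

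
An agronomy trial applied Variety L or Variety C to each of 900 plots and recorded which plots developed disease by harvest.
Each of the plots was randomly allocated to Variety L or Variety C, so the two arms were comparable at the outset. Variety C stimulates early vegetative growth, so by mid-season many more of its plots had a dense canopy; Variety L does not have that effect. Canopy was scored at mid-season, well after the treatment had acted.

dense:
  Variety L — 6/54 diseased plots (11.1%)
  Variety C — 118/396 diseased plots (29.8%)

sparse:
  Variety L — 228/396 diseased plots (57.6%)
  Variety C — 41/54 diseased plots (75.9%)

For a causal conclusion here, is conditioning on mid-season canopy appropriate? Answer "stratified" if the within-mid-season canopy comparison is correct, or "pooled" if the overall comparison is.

Mid-season canopy lies on the pathway variety → mid-season canopy → outcome, so adjusting for it blocks the indirect effect. For the total causal effect of variety, use the unadjusted pooled rates.
Pooled: Variety L 52.0% vs Variety C 35.3%; Variety C is lower overall.

pooled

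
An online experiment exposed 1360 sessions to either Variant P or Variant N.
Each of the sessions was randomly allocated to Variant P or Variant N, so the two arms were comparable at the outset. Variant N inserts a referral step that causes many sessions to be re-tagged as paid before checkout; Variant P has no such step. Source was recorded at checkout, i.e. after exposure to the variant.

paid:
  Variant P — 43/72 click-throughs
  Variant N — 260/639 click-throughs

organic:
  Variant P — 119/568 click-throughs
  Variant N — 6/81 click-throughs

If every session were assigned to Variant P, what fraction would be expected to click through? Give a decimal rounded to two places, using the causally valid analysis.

0.25

Because the variant influences traffic source, traffic source is a post-treatment mediator, not a confounder. Stratifying on it would bias the estimate; the causal effect is the crude pooled difference.
So P(outcome | do(Variant P)) is just the pooled rate for Variant P: 162/640 = 0.253.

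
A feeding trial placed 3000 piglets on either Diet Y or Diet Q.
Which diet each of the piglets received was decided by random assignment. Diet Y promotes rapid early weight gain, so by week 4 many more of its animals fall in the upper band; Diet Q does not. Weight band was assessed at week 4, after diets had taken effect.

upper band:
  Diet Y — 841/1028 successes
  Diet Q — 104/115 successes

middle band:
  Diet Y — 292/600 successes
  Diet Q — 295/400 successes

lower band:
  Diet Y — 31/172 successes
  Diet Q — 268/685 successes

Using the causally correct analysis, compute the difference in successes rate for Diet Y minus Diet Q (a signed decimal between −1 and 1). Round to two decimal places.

Week-4 weight band lies on the pathway diet → week-4 weight band → outcome, so adjusting for it blocks the indirect effect. For the total causal effect of diet, use the unadjusted pooled rates.
The causal difference is the pooled difference: 0.647 − 0.556 = +0.091.

+0.09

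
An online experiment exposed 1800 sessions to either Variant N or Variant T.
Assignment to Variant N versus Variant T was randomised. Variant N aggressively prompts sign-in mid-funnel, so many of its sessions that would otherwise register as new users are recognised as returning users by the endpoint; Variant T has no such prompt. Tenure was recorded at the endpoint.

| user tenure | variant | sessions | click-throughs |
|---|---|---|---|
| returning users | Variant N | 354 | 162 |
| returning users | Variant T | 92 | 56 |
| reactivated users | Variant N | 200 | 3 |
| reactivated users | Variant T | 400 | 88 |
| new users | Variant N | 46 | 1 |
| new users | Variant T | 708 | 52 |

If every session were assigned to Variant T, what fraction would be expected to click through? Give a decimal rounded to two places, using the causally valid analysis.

0.16

Stratifying would compare variants among sessions the variants themselves sorted into user tenure groups — a form of selection on an intermediate. The unconditioned pooled rates give the total causal effect.
So P(outcome | do(Variant T)) is just the pooled rate for Variant T: 196/1200 = 0.163.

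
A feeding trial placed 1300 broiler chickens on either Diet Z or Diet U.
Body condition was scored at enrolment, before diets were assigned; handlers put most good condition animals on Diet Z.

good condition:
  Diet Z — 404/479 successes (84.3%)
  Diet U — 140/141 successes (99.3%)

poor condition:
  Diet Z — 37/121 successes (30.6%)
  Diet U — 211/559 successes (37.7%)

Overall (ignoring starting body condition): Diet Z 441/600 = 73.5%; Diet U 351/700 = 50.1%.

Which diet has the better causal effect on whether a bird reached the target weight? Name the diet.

Starting body condition differs across diets for reasons unrelated to any effect of the diet itself, and it separately predicts the outcome — a classic confounder. We must compare within starting body condition levels.
Within each level — good condition: 84.3% vs 99.3%; poor condition: 30.6% vs 37.7% — Diet U is higher every time.

Diet U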